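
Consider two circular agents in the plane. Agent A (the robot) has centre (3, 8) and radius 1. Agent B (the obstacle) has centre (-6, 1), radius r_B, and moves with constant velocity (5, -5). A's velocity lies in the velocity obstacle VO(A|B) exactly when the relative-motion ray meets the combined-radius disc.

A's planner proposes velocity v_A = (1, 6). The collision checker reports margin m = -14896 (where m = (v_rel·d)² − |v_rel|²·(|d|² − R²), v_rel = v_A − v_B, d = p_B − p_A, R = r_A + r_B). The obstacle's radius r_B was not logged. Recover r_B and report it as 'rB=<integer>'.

m = -14896
d = (-9, -7);  v_rel = (-4, 11),  |v_rel|² = 137
v_rel×d = (-4)·(-7) − (11)·(-9) = 127
since m = R²·137 − 127²:  R² = (16129 + -14896) / 137 = 9
R = √9 = 3  ⇒  r_B = 3 − 1 = 2

rB=2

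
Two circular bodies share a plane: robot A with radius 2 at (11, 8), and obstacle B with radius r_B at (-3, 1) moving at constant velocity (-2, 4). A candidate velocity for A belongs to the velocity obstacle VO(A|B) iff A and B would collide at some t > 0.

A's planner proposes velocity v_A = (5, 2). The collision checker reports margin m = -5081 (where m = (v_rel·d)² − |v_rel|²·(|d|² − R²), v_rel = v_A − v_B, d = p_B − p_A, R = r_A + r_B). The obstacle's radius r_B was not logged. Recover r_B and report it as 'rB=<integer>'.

m = -5081
d = (-14, -7);  v_rel = (7, -2),  |v_rel|² = 53
v_rel×d = (7)·(-7) − (-2)·(-14) = -77
since m = R²·53 − (-77)²:  R² = (5929 + -5081) / 53 = 16
R = √16 = 4  ⇒  r_B = 4 − 2 = 2

rB=2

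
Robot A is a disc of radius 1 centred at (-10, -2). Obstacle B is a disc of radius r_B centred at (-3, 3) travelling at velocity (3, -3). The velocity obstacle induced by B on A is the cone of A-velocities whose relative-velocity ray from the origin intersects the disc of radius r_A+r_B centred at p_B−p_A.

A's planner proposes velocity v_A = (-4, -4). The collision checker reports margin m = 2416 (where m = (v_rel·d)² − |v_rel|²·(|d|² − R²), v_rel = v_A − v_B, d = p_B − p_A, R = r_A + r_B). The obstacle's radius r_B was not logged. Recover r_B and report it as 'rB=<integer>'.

m = 2416
d = (7, 5);  v_rel = (-7, -1),  |v_rel|² = 50
v_rel×d = (-7)·(5) − (-1)·(7) = -28
since m = R²·50 − (-28)²:  R² = (784 + 2416) / 50 = 64
R = √64 = 8  ⇒  r_B = 8 − 1 = 7

rB=7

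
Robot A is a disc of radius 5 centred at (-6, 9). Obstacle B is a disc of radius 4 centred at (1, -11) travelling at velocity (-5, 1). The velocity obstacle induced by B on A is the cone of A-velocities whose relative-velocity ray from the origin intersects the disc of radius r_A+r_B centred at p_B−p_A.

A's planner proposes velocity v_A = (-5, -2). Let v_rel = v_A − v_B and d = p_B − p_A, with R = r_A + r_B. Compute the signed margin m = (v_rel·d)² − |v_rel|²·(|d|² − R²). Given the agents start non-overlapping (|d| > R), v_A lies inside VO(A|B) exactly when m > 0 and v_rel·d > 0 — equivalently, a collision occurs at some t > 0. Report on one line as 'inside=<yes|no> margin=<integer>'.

d = (7, -20),  |d|² = 449;  R = 5+4 = 9,  c = 449−9² = 368
v_rel = (0, -3),  |v_rel|² = 9;  v_rel·d = (0)·(7) + (-3)·(-20) = 60
9·t² − 120·t + 368 = 0  ⇒  m = 60² − 9·368 = 288
m = 288 > 0,  v_rel·d = 60 > 0  ⇒  inside

inside=yes margin=288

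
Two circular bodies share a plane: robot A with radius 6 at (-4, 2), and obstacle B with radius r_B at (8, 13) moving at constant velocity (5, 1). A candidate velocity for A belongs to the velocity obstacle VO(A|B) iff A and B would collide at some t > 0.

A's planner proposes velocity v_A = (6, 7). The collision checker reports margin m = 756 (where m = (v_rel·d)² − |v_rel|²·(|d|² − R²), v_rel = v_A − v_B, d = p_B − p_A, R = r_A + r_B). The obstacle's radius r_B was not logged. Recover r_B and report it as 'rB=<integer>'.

m = 756
d = (12, 11);  v_rel = (1, 6),  |v_rel|² = 37
v_rel×d = (1)·(11) − (6)·(12) = -61
since m = R²·37 − (-61)²:  R² = (3721 + 756) / 37 = 121
R = √121 = 11  ⇒  r_B = 11 − 6 = 5

rB=5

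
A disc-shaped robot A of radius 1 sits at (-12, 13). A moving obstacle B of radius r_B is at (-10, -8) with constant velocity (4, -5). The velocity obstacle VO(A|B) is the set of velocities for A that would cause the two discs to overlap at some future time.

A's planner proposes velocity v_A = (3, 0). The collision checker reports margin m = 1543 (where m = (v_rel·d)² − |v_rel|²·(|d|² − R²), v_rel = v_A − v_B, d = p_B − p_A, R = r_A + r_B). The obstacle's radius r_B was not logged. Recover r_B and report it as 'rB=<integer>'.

m = 1543
d = (2, -21);  v_rel = (-1, 5),  |v_rel|² = 26
v_rel×d = (-1)·(-21) − (5)·(2) = 11
since m = R²·26 − 11²:  R² = (121 + 1543) / 26 = 64
R = √64 = 8  ⇒  r_B = 8 − 1 = 7

rB=7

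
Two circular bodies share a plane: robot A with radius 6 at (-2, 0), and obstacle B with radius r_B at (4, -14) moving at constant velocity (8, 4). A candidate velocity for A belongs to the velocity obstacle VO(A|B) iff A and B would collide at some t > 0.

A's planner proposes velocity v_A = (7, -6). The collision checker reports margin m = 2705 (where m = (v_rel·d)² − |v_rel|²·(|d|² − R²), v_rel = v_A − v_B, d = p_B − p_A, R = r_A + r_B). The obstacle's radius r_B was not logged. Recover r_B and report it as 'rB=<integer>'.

m = 2705
d = (6, -14);  v_rel = (-1, -10),  |v_rel|² = 101
v_rel×d = (-1)·(-14) − (-10)·(6) = 74
since m = R²·101 − 74²:  R² = (5476 + 2705) / 101 = 81
R = √81 = 9  ⇒  r_B = 9 − 6 = 3

rB=3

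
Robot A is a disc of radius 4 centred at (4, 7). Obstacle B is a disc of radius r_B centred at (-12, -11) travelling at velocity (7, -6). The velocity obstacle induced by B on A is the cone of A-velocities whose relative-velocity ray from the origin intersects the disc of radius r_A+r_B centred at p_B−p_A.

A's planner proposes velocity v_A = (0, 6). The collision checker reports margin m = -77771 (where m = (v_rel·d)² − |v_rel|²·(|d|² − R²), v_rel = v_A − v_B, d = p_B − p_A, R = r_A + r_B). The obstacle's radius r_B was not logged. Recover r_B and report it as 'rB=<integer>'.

m = -77771
d = (-16, -18);  v_rel = (-7, 12),  |v_rel|² = 193
v_rel×d = (-7)·(-18) − (12)·(-16) = 318
since m = R²·193 − 318²:  R² = (101124 + -77771) / 193 = 121
R = √121 = 11  ⇒  r_B = 11 − 4 = 7

rB=7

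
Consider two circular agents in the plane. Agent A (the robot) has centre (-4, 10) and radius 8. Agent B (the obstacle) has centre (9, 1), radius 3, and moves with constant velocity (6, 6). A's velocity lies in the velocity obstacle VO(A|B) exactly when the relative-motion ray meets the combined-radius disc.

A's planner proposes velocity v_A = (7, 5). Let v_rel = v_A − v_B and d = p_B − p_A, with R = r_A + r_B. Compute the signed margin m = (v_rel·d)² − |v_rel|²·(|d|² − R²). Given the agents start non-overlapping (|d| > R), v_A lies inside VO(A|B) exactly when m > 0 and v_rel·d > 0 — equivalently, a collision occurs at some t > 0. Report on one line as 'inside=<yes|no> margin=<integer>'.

d = (13, -9),  |d|² = 250;  R = 8+3 = 11,  c = 250−11² = 129
v_rel = (1, -1),  |v_rel|² = 2;  v_rel·d = (1)·(13) + (-1)·(-9) = 22
2·t² − 44·t + 129 = 0  ⇒  m = 22² − 2·129 = 226
m = 226 > 0,  v_rel·d = 22 > 0  ⇒  inside

inside=yes margin=226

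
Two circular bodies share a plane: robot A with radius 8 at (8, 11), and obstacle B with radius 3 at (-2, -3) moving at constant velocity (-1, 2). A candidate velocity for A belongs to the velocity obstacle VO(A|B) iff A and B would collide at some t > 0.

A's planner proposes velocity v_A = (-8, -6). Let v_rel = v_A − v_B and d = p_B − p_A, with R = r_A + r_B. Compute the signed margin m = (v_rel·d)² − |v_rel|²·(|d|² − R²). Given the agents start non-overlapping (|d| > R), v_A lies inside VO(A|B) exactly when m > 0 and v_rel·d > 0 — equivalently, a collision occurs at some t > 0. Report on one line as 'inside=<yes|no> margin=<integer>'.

d = (-10, -14),  |d|² = 296;  R = 8+3 = 11,  c = 296−11² = 175
v_rel = (-7, -8),  |v_rel|² = 113;  v_rel·d = (-7)·(-10) + (-8)·(-14) = 182
113·t² − 364·t + 175 = 0  ⇒  m = 182² − 113·175 = 13349
m = 13349 > 0,  v_rel·d = 182 > 0  ⇒  inside

inside=yes margin=13349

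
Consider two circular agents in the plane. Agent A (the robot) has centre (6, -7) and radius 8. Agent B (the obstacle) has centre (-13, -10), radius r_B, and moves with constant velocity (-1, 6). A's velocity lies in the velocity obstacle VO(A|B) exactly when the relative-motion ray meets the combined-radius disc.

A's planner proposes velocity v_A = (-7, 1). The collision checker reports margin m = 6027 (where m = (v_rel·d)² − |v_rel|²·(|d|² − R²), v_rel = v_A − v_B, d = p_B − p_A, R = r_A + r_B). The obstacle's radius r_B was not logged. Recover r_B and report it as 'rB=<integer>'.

m = 6027
d = (-19, -3);  v_rel = (-6, -5),  |v_rel|² = 61
v_rel×d = (-6)·(-3) − (-5)·(-19) = -77
since m = R²·61 − (-77)²:  R² = (5929 + 6027) / 61 = 196
R = √196 = 14  ⇒  r_B = 14 − 8 = 6

rB=6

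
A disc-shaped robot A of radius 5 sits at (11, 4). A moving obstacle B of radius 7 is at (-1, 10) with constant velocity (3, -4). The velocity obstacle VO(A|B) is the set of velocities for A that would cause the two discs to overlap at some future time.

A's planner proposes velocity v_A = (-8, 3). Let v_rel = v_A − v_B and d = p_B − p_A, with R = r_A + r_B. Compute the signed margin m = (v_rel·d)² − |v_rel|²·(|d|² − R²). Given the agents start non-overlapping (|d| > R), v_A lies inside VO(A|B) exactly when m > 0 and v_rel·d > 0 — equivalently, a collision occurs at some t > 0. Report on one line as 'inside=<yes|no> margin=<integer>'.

d = (-12, 6),  |d|² = 180;  R = 5+7 = 12,  c = 180−12² = 36
v_rel = (-11, 7),  |v_rel|² = 170;  v_rel·d = (-11)·(-12) + (7)·(6) = 174
170·t² − 348·t + 36 = 0  ⇒  m = 174² − 170·36 = 24156
m = 24156 > 0,  v_rel·d = 174 > 0  ⇒  inside

inside=yes margin=24156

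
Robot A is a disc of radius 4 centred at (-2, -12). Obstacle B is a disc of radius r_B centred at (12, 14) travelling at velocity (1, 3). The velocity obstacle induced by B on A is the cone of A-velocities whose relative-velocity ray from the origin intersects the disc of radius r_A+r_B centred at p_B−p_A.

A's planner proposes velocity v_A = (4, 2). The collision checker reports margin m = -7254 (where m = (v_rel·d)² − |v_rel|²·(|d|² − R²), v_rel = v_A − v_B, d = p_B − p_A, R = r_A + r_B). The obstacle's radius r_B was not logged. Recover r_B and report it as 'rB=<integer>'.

m = -7254
d = (14, 26);  v_rel = (3, -1),  |v_rel|² = 10
v_rel×d = (3)·(26) − (-1)·(14) = 92
since m = R²·10 − 92²:  R² = (8464 + -7254) / 10 = 121
R = √121 = 11  ⇒  r_B = 11 − 4 = 7

rB=7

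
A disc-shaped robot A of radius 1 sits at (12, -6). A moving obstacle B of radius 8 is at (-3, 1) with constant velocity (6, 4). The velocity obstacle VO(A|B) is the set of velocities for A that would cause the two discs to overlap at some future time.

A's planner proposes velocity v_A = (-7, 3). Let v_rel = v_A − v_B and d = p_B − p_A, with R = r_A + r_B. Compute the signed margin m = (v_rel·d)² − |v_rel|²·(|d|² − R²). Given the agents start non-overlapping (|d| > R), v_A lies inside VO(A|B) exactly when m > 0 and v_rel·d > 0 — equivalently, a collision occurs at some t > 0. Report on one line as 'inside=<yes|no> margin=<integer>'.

d = (-15, 7),  |d|² = 274;  R = 1+8 = 9,  c = 274−9² = 193
v_rel = (-13, -1),  |v_rel|² = 170;  v_rel·d = (-13)·(-15) + (-1)·(7) = 188
170·t² − 376·t + 193 = 0  ⇒  m = 188² − 170·193 = 2534
m = 2534 > 0,  v_rel·d = 188 > 0  ⇒  inside

inside=yes margin=2534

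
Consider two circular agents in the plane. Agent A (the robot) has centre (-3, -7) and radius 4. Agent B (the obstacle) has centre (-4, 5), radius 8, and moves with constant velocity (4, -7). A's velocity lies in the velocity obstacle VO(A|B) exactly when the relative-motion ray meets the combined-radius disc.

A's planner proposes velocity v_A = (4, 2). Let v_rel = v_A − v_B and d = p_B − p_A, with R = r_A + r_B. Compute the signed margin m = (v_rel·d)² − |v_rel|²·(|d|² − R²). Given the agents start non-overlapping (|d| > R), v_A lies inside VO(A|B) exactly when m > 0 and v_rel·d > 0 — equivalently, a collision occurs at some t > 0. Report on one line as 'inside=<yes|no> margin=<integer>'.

d = (-1, 12),  |d|² = 145;  R = 4+8 = 12,  c = 145−12² = 1
v_rel = (0, 9),  |v_rel|² = 81;  v_rel·d = (0)·(-1) + (9)·(12) = 108
81·t² − 216·t + 1 = 0  ⇒  m = 108² − 81·1 = 11583
m = 11583 > 0,  v_rel·d = 108 > 0  ⇒  inside

inside=yes margin=11583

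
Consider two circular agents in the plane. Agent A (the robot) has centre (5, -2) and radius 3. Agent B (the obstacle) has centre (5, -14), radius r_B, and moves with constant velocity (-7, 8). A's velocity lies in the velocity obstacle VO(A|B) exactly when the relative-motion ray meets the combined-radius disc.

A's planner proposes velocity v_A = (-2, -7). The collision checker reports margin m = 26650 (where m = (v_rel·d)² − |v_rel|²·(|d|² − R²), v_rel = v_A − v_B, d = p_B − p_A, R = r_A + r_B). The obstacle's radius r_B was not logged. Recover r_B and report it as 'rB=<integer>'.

m = 26650
d = (0, -12);  v_rel = (5, -15),  |v_rel|² = 250
v_rel×d = (5)·(-12) − (-15)·(0) = -60
since m = R²·250 − (-60)²:  R² = (3600 + 26650) / 250 = 121
R = √121 = 11  ⇒  r_B = 11 − 3 = 8

rB=8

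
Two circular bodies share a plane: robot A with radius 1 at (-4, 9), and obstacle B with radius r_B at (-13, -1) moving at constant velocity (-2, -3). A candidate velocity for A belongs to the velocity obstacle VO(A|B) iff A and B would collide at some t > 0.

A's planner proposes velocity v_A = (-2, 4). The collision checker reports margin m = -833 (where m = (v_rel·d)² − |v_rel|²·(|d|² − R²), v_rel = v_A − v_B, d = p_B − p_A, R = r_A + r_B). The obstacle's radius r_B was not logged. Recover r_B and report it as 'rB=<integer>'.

m = -833
d = (-9, -10);  v_rel = (0, 7),  |v_rel|² = 49
v_rel×d = (0)·(-10) − (7)·(-9) = 63
since m = R²·49 − 63²:  R² = (3969 + -833) / 49 = 64
R = √64 = 8  ⇒  r_B = 8 − 1 = 7

rB=7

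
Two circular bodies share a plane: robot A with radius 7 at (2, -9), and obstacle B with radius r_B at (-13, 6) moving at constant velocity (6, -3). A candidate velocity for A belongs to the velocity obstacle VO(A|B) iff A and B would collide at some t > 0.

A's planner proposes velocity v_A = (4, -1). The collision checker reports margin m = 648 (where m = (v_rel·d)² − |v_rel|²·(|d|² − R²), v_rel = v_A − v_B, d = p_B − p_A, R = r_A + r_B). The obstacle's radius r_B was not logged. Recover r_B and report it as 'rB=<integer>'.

m = 648
d = (-15, 15);  v_rel = (-2, 2),  |v_rel|² = 8
v_rel×d = (-2)·(15) − (2)·(-15) = 0
since m = R²·8 − 0²:  R² = (0 + 648) / 8 = 81
R = √81 = 9  ⇒  r_B = 9 − 7 = 2

rB=2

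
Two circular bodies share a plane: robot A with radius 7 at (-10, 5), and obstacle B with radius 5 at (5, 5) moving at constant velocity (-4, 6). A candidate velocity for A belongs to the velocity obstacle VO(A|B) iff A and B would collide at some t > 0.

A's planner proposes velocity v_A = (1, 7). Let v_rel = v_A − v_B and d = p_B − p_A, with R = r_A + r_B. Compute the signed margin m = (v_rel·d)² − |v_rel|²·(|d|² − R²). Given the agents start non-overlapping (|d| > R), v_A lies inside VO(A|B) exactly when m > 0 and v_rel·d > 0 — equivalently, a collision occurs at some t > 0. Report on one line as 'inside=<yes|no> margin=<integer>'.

d = (15, 0),  |d|² = 225;  R = 7+5 = 12,  c = 225−12² = 81
v_rel = (5, 1),  |v_rel|² = 26;  v_rel·d = (5)·(15) + (1)·(0) = 75
26·t² − 150·t + 81 = 0  ⇒  m = 75² − 26·81 = 3519
m = 3519 > 0,  v_rel·d = 75 > 0  ⇒  inside

inside=yes margin=3519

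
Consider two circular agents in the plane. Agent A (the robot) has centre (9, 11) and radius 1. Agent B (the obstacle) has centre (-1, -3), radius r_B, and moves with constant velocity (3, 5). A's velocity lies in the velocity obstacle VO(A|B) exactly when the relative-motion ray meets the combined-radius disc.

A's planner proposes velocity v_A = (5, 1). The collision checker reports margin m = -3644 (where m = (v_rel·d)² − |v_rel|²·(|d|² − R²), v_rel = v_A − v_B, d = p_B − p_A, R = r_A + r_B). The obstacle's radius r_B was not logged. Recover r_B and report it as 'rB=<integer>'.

m = -3644
d = (-10, -14);  v_rel = (2, -4),  |v_rel|² = 20
v_rel×d = (2)·(-14) − (-4)·(-10) = -68
since m = R²·20 − (-68)²:  R² = (4624 + -3644) / 20 = 49
R = √49 = 7  ⇒  r_B = 7 − 1 = 6

rB=6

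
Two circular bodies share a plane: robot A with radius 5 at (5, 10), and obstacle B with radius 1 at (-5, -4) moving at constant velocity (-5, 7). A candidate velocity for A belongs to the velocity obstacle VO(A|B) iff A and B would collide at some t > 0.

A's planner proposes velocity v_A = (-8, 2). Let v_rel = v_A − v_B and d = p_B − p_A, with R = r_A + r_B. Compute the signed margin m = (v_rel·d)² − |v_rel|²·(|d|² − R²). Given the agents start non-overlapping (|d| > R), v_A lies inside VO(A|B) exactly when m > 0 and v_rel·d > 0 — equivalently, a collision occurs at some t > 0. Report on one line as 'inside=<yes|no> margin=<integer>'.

d = (-10, -14),  |d|² = 296;  R = 5+1 = 6,  c = 296−6² = 260
v_rel = (-3, -5),  |v_rel|² = 34;  v_rel·d = (-3)·(-10) + (-5)·(-14) = 100
34·t² − 200·t + 260 = 0  ⇒  m = 100² − 34·260 = 1160
m = 1160 > 0,  v_rel·d = 100 > 0  ⇒  inside

inside=yes margin=1160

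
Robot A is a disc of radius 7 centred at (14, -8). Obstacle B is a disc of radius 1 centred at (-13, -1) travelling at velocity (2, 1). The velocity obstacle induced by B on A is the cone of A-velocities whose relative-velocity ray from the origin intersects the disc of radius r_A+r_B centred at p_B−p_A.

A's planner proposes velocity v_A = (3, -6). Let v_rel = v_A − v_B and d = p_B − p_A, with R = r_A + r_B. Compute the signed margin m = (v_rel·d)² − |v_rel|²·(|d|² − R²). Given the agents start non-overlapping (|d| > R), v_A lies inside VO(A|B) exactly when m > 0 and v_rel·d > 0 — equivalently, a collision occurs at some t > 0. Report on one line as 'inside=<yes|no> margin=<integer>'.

d = (-27, 7),  |d|² = 778;  R = 7+1 = 8,  c = 778−8² = 714
v_rel = (1, -7),  |v_rel|² = 50;  v_rel·d = (1)·(-27) + (-7)·(7) = -76
50·t² + 152·t + 714 = 0  ⇒  m = (-76)² − 50·714 = -29924
m = -29924 < 0,  v_rel·d = -76 < 0  ⇒  outside

inside=no margin=-29924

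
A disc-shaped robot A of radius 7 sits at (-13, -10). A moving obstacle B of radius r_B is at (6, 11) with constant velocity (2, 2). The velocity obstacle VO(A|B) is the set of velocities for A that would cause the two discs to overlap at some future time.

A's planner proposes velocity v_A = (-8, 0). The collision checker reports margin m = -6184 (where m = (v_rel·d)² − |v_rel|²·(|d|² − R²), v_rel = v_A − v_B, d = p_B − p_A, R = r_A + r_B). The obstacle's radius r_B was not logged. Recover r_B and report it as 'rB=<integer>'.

m = -6184
d = (19, 21);  v_rel = (-10, -2),  |v_rel|² = 104
v_rel×d = (-10)·(21) − (-2)·(19) = -172
since m = R²·104 − (-172)²:  R² = (29584 + -6184) / 104 = 225
R = √225 = 15  ⇒  r_B = 15 − 7 = 8

rB=8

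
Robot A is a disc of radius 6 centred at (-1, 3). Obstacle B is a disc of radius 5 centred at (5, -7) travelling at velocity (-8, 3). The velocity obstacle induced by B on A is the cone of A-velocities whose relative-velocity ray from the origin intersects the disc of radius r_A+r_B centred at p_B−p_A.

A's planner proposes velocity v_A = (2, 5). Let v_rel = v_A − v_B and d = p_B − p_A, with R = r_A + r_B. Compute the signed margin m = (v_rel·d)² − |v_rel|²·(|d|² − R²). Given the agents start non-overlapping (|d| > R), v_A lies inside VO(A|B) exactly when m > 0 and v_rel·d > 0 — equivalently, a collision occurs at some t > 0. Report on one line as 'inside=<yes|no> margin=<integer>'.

d = (6, -10),  |d|² = 136;  R = 6+5 = 11,  c = 136−11² = 15
v_rel = (10, 2),  |v_rel|² = 104;  v_rel·d = (10)·(6) + (2)·(-10) = 40
104·t² − 80·t + 15 = 0  ⇒  m = 40² − 104·15 = 40
m = 40 > 0,  v_rel·d = 40 > 0  ⇒  inside

inside=yes margin=40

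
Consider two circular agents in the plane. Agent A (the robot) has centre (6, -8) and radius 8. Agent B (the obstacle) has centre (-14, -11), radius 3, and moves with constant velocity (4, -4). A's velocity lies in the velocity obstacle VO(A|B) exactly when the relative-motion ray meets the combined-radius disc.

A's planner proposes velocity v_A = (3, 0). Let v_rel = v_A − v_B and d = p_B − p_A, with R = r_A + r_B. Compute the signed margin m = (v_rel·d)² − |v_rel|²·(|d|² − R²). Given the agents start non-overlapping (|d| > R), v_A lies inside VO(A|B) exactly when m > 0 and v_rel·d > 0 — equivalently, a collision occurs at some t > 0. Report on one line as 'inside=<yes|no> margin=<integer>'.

d = (-20, -3),  |d|² = 409;  R = 8+3 = 11,  c = 409−11² = 288
v_rel = (-1, 4),  |v_rel|² = 17;  v_rel·d = (-1)·(-20) + (4)·(-3) = 8
17·t² − 16·t + 288 = 0  ⇒  m = 8² − 17·288 = -4832
m = -4832 < 0,  v_rel·d = 8 > 0  ⇒  outside

inside=no margin=-4832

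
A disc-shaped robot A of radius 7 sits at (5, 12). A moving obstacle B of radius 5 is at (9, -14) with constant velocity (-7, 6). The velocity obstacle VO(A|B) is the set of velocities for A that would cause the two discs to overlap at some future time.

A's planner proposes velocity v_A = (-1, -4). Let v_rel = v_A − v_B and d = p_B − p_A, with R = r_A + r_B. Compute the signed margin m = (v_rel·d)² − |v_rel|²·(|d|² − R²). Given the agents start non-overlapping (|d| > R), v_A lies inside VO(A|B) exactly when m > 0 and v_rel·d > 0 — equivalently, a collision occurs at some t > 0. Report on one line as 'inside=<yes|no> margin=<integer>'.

d = (4, -26),  |d|² = 692;  R = 7+5 = 12,  c = 692−12² = 548
v_rel = (6, -10),  |v_rel|² = 136;  v_rel·d = (6)·(4) + (-10)·(-26) = 284
136·t² − 568·t + 548 = 0  ⇒  m = 284² − 136·548 = 6128
m = 6128 > 0,  v_rel·d = 284 > 0  ⇒  inside

inside=yes margin=6128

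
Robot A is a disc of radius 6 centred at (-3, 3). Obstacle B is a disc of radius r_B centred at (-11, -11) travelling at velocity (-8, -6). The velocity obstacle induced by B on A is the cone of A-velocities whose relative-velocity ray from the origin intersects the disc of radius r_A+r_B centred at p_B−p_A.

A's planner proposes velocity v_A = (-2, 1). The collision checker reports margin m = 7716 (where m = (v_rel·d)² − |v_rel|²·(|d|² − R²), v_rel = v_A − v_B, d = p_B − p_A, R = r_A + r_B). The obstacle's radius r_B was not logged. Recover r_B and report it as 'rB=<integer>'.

m = 7716
d = (-8, -14);  v_rel = (6, 7),  |v_rel|² = 85
v_rel×d = (6)·(-14) − (7)·(-8) = -28
since m = R²·85 − (-28)²:  R² = (784 + 7716) / 85 = 100
R = √100 = 10  ⇒  r_B = 10 − 6 = 4

rB=4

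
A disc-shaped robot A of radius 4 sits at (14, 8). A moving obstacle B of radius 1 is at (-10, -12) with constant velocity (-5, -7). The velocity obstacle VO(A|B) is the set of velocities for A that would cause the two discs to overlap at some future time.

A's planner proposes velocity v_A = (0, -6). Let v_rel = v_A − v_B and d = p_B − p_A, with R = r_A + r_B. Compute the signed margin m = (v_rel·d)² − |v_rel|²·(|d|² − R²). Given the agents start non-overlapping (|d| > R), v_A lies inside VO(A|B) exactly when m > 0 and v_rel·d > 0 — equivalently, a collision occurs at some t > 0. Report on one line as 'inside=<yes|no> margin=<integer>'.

d = (-24, -20),  |d|² = 976;  R = 4+1 = 5,  c = 976−5² = 951
v_rel = (5, 1),  |v_rel|² = 26;  v_rel·d = (5)·(-24) + (1)·(-20) = -140
26·t² + 280·t + 951 = 0  ⇒  m = (-140)² − 26·951 = -5126
m = -5126 < 0,  v_rel·d = -140 < 0  ⇒  outside

inside=no margin=-5126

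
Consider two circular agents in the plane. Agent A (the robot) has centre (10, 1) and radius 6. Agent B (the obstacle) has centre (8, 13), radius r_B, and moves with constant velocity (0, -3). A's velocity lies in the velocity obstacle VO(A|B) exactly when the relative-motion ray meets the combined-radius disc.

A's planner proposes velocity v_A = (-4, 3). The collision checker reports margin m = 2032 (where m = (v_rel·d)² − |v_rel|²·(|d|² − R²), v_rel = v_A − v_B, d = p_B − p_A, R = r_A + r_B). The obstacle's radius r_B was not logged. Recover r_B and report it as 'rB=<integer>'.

m = 2032
d = (-2, 12);  v_rel = (-4, 6),  |v_rel|² = 52
v_rel×d = (-4)·(12) − (6)·(-2) = -36
since m = R²·52 − (-36)²:  R² = (1296 + 2032) / 52 = 64
R = √64 = 8  ⇒  r_B = 8 − 6 = 2

rB=2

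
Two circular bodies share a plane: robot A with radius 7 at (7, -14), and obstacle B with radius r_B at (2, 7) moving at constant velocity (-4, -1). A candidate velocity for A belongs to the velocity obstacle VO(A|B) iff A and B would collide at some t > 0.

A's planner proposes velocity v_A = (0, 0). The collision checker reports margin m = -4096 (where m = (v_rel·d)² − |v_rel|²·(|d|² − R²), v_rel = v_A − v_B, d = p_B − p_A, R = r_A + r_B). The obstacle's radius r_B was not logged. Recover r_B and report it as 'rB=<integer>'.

m = -4096
d = (-5, 21);  v_rel = (4, 1),  |v_rel|² = 17
v_rel×d = (4)·(21) − (1)·(-5) = 89
since m = R²·17 − 89²:  R² = (7921 + -4096) / 17 = 225
R = √225 = 15  ⇒  r_B = 15 − 7 = 8

rB=8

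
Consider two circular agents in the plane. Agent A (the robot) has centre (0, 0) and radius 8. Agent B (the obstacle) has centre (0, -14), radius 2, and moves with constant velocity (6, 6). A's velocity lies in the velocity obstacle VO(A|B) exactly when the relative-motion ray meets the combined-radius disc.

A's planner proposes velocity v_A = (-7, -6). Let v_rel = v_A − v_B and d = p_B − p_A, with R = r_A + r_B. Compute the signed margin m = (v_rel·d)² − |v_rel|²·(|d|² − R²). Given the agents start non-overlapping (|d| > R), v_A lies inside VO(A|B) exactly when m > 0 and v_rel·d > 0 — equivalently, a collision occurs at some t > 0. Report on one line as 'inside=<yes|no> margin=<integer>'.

d = (0, -14),  |d|² = 196;  R = 8+2 = 10,  c = 196−10² = 96
v_rel = (-13, -12),  |v_rel|² = 313;  v_rel·d = (-13)·(0) + (-12)·(-14) = 168
313·t² − 336·t + 96 = 0  ⇒  m = 168² − 313·96 = -1824
m = -1824 < 0,  v_rel·d = 168 > 0  ⇒  outside

inside=no margin=-1824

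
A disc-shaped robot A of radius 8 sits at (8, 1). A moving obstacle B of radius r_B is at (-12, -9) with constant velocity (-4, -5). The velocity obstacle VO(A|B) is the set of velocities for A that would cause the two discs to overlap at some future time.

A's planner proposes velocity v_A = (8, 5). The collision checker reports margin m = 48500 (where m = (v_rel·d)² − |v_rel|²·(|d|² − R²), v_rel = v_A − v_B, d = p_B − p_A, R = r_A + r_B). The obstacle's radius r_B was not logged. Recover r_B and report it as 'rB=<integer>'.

m = 48500
d = (-20, -10);  v_rel = (12, 10),  |v_rel|² = 244
v_rel×d = (12)·(-10) − (10)·(-20) = 80
since m = R²·244 − 80²:  R² = (6400 + 48500) / 244 = 225
R = √225 = 15  ⇒  r_B = 15 − 8 = 7

rB=7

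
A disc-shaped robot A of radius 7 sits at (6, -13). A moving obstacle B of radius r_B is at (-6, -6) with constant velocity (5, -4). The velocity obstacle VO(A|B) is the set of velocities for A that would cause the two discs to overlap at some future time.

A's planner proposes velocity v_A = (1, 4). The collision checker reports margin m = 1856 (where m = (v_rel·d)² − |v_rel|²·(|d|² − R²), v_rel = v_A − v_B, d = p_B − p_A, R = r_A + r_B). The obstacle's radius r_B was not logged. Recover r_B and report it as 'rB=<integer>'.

m = 1856
d = (-12, 7);  v_rel = (-4, 8),  |v_rel|² = 80
v_rel×d = (-4)·(7) − (8)·(-12) = 68
since m = R²·80 − 68²:  R² = (4624 + 1856) / 80 = 81
R = √81 = 9  ⇒  r_B = 9 − 7 = 2

rB=2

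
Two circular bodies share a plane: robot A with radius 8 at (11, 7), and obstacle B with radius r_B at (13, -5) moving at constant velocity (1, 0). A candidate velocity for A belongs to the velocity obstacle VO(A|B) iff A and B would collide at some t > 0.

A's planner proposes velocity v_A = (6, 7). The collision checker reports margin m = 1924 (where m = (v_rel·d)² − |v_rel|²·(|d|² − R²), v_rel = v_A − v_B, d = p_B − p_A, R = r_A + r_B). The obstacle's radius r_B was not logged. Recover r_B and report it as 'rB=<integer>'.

m = 1924
d = (2, -12);  v_rel = (5, 7),  |v_rel|² = 74
v_rel×d = (5)·(-12) − (7)·(2) = -74
since m = R²·74 − (-74)²:  R² = (5476 + 1924) / 74 = 100
R = √100 = 10  ⇒  r_B = 10 − 8 = 2

rB=2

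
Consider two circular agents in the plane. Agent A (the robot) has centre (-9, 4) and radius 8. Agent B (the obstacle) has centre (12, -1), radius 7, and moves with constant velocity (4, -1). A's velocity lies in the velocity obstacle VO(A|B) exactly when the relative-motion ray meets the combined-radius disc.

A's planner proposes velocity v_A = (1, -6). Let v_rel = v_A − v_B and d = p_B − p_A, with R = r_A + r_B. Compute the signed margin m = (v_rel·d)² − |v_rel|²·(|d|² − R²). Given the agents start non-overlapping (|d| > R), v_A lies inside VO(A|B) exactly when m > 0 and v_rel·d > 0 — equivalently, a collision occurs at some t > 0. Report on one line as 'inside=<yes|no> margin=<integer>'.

d = (21, -5),  |d|² = 466;  R = 8+7 = 15,  c = 466−15² = 241
v_rel = (-3, -5),  |v_rel|² = 34;  v_rel·d = (-3)·(21) + (-5)·(-5) = -38
34·t² + 76·t + 241 = 0  ⇒  m = (-38)² − 34·241 = -6750
m = -6750 < 0,  v_rel·d = -38 < 0  ⇒  outside

inside=no margin=-6750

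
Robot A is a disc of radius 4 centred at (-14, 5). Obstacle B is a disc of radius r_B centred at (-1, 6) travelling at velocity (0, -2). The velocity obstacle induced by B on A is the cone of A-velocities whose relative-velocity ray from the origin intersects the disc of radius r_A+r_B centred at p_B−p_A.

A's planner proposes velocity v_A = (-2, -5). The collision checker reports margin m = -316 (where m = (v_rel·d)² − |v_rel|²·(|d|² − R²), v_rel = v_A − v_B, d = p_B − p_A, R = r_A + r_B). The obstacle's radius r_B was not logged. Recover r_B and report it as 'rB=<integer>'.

m = -316
d = (13, 1);  v_rel = (-2, -3),  |v_rel|² = 13
v_rel×d = (-2)·(1) − (-3)·(13) = 37
since m = R²·13 − 37²:  R² = (1369 + -316) / 13 = 81
R = √81 = 9  ⇒  r_B = 9 − 4 = 5

rB=5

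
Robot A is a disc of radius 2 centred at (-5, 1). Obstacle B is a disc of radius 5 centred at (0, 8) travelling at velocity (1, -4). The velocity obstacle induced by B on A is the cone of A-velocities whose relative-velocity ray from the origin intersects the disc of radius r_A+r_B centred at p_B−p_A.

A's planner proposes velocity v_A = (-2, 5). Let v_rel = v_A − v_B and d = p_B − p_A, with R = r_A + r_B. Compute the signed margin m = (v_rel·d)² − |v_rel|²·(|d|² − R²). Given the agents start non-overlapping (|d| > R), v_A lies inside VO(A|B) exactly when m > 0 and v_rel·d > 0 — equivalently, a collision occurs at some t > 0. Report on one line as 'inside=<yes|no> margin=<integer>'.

d = (5, 7),  |d|² = 74;  R = 2+5 = 7,  c = 74−7² = 25
v_rel = (-3, 9),  |v_rel|² = 90;  v_rel·d = (-3)·(5) + (9)·(7) = 48
90·t² − 96·t + 25 = 0  ⇒  m = 48² − 90·25 = 54
m = 54 > 0,  v_rel·d = 48 > 0  ⇒  inside

inside=yes margin=54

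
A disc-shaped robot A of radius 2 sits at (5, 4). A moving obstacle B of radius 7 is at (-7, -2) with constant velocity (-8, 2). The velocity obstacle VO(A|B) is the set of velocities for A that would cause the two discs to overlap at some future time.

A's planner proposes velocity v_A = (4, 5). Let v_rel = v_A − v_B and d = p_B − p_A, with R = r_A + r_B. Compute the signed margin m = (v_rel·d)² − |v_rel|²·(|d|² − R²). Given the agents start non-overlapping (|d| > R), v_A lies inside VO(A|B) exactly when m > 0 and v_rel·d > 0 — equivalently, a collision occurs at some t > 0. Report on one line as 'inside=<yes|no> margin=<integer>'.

d = (-12, -6),  |d|² = 180;  R = 2+7 = 9,  c = 180−9² = 99
v_rel = (12, 3),  |v_rel|² = 153;  v_rel·d = (12)·(-12) + (3)·(-6) = -162
153·t² + 324·t + 99 = 0  ⇒  m = (-162)² − 153·99 = 11097
m = 11097 > 0,  v_rel·d = -162 < 0  ⇒  outside

inside=no margin=11097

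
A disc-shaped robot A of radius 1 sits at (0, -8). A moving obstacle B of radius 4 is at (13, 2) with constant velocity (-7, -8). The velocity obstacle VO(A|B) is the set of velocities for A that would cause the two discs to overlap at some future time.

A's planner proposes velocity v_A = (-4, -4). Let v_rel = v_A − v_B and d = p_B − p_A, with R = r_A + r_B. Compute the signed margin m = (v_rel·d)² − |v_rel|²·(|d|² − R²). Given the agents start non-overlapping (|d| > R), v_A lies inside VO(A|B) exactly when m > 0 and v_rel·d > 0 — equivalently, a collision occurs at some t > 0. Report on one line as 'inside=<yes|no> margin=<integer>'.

d = (13, 10),  |d|² = 269;  R = 1+4 = 5,  c = 269−5² = 244
v_rel = (3, 4),  |v_rel|² = 25;  v_rel·d = (3)·(13) + (4)·(10) = 79
25·t² − 158·t + 244 = 0  ⇒  m = 79² − 25·244 = 141
m = 141 > 0,  v_rel·d = 79 > 0  ⇒  inside

inside=yes margin=141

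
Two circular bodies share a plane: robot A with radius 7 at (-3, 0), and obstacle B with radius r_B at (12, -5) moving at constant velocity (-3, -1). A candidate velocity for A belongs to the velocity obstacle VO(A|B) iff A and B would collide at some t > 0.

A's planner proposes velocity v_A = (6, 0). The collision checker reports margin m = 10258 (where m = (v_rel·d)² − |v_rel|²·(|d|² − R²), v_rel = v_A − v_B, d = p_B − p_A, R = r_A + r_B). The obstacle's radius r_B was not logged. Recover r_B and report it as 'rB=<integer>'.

m = 10258
d = (15, -5);  v_rel = (9, 1),  |v_rel|² = 82
v_rel×d = (9)·(-5) − (1)·(15) = -60
since m = R²·82 − (-60)²:  R² = (3600 + 10258) / 82 = 169
R = √169 = 13  ⇒  r_B = 13 − 7 = 6

rB=6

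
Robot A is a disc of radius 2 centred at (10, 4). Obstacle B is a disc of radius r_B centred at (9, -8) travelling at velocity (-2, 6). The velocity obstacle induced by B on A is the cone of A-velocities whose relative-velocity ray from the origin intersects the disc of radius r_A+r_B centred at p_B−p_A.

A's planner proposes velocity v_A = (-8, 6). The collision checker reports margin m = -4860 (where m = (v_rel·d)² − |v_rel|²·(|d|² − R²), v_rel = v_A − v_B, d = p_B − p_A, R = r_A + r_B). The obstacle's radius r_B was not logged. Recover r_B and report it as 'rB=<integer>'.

m = -4860
d = (-1, -12);  v_rel = (-6, 0),  |v_rel|² = 36
v_rel×d = (-6)·(-12) − (0)·(-1) = 72
since m = R²·36 − 72²:  R² = (5184 + -4860) / 36 = 9
R = √9 = 3  ⇒  r_B = 3 − 2 = 1

rB=1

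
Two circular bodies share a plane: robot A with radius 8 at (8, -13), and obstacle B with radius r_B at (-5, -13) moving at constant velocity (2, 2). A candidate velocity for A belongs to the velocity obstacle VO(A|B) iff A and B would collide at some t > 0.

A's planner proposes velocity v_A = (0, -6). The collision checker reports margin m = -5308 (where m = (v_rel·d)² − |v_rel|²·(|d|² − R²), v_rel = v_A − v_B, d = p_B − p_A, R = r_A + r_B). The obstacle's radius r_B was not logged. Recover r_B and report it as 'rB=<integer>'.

m = -5308
d = (-13, 0);  v_rel = (-2, -8),  |v_rel|² = 68
v_rel×d = (-2)·(0) − (-8)·(-13) = -104
since m = R²·68 − (-104)²:  R² = (10816 + -5308) / 68 = 81
R = √81 = 9  ⇒  r_B = 9 − 8 = 1

rB=1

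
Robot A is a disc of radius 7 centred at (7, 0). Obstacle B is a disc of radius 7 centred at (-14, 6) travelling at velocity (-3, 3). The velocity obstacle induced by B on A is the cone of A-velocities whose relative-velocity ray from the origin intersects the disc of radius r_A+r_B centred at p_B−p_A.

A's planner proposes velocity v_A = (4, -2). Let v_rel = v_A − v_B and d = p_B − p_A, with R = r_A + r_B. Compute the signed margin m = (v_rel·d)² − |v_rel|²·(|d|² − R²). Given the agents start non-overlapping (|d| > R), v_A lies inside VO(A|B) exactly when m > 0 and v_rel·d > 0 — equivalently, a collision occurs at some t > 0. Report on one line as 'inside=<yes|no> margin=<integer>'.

d = (-21, 6),  |d|² = 477;  R = 7+7 = 14,  c = 477−14² = 281
v_rel = (7, -5),  |v_rel|² = 74;  v_rel·d = (7)·(-21) + (-5)·(6) = -177
74·t² + 354·t + 281 = 0  ⇒  m = (-177)² − 74·281 = 10535
m = 10535 > 0,  v_rel·d = -177 < 0  ⇒  outside

inside=no margin=10535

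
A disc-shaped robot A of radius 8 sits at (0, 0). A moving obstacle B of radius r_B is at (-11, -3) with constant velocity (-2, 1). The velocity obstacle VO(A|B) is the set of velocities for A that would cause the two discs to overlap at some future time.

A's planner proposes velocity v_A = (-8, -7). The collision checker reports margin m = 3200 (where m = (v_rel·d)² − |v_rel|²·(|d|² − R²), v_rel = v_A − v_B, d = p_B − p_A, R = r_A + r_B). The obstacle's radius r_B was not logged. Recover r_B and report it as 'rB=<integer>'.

m = 3200
d = (-11, -3);  v_rel = (-6, -8),  |v_rel|² = 100
v_rel×d = (-6)·(-3) − (-8)·(-11) = -70
since m = R²·100 − (-70)²:  R² = (4900 + 3200) / 100 = 81
R = √81 = 9  ⇒  r_B = 9 − 8 = 1

rB=1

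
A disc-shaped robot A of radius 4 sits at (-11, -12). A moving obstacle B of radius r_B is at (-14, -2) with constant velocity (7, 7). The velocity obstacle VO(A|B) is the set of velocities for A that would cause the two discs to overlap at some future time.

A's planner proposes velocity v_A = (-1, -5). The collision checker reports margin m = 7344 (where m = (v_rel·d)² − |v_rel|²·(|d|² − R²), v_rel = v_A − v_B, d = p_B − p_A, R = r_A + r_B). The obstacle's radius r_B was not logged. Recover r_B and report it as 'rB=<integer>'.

m = 7344
d = (-3, 10);  v_rel = (-8, -12),  |v_rel|² = 208
v_rel×d = (-8)·(10) − (-12)·(-3) = -116
since m = R²·208 − (-116)²:  R² = (13456 + 7344) / 208 = 100
R = √100 = 10  ⇒  r_B = 10 − 4 = 6

rB=6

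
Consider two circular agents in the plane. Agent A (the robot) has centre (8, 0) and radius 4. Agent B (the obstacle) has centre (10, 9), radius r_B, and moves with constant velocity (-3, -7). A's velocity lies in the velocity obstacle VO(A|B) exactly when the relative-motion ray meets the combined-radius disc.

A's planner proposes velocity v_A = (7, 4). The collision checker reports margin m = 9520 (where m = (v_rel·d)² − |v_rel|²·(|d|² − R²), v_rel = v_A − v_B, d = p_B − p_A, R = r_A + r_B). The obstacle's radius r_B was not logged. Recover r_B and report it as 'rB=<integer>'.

m = 9520
d = (2, 9);  v_rel = (10, 11),  |v_rel|² = 221
v_rel×d = (10)·(9) − (11)·(2) = 68
since m = R²·221 − 68²:  R² = (4624 + 9520) / 221 = 64
R = √64 = 8  ⇒  r_B = 8 − 4 = 4

rB=4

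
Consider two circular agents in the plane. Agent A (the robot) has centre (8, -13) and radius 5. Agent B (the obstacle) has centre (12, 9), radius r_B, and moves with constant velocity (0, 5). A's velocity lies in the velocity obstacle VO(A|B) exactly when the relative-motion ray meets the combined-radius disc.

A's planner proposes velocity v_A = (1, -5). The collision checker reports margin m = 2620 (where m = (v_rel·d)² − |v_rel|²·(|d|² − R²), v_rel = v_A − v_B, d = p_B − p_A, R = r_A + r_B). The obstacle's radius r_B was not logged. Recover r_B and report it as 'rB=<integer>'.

m = 2620
d = (4, 22);  v_rel = (1, -10),  |v_rel|² = 101
v_rel×d = (1)·(22) − (-10)·(4) = 62
since m = R²·101 − 62²:  R² = (3844 + 2620) / 101 = 64
R = √64 = 8  ⇒  r_B = 8 − 5 = 3

rB=3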